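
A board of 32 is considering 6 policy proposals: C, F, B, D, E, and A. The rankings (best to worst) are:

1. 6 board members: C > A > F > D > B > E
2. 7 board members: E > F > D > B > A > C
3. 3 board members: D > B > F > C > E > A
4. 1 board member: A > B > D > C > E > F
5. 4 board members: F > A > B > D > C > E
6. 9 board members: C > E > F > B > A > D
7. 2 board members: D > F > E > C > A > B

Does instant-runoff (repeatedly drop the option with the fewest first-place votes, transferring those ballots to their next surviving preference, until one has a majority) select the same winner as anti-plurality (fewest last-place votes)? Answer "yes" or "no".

no

Instant-runoff — R1 C 15, F 4, B 0, D 5, E 7, A 1 (B out); R2 C 15, F 4, D 5, E 7, A 1 (A out); R3 C 15, F 4, D 6, E 7 (F out); R4 C 15, D 10, E 7 (E out); R5 C 15, D 17 (D winner). Winner: D.
Anti-plurality — last-place votes: C 7, F 1, B 2, D 9, E 10, A 3. Winner: F.
The two methods disagree.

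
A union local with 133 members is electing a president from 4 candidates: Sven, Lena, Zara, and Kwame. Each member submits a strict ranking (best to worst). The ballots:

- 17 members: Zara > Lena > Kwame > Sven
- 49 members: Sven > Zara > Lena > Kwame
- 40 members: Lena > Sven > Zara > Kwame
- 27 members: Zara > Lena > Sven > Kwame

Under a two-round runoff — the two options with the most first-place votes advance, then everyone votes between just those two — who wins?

Round 1 first-place votes: Sven 49, Lena 40, Zara 44, Kwame 0.
Sven and Zara advance.
Runoff: Sven is preferred to Zara by 89 voters; Zara by 44.
Sven wins the runoff.

Sven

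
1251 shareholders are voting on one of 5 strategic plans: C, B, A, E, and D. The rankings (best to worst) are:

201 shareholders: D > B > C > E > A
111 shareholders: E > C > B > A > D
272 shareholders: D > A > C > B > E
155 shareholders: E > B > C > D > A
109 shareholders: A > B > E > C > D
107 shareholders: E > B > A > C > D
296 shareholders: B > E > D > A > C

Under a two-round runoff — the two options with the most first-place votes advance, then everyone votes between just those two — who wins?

E

Round 1 first-place votes: C 0, B 296, A 109, E 373, D 473.
D and E advance.
Runoff: D is preferred to E by 473 voters; E by 778.
E wins the runoff.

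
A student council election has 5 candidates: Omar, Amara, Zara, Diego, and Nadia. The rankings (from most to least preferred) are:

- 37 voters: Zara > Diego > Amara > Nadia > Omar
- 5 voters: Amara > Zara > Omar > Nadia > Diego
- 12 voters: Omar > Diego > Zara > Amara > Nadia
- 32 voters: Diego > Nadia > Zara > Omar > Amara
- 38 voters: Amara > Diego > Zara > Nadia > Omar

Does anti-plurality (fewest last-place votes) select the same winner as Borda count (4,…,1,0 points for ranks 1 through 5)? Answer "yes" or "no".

no

Anti-plurality — last-place votes: Omar 75, Amara 32, Zara 0, Diego 5, Nadia 12. Winner: Zara.
Borda — scores: Omar 90, Amara 258, Zara 327, Diego 389, Nadia 176. Winner: Diego.
The two methods disagree.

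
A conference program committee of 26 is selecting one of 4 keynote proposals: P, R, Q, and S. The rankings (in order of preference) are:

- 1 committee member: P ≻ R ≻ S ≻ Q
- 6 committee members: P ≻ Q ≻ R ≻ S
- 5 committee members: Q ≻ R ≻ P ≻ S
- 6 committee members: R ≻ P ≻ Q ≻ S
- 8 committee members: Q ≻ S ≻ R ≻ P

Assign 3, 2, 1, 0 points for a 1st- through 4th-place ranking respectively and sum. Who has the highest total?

P: 1·3 + 6·3 + 5·1 + 6·2 + 8·0 = 38
R: 1·2 + 6·1 + 5·2 + 6·3 + 8·1 = 44
Q: 1·0 + 6·2 + 5·3 + 6·1 + 8·3 = 57
S: 1·1 + 6·0 + 5·0 + 6·0 + 8·2 = 17
Q has the highest Borda score (57).

Q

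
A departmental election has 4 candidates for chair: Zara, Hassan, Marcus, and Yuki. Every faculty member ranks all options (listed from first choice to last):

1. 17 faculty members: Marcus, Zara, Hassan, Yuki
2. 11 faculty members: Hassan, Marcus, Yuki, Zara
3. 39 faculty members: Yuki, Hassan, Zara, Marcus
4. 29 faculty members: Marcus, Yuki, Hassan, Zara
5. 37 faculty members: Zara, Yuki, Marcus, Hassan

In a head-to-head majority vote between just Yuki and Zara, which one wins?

Voters preferring Yuki to Zara: 79; preferring Zara to Yuki: 54.
Yuki wins the head-to-head.

Yuki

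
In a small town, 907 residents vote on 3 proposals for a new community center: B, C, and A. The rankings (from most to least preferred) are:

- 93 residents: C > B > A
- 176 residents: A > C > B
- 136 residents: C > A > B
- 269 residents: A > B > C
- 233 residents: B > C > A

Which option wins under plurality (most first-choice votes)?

A

First-place votes: B 233, C 229, A 445.
A has the most first-place votes.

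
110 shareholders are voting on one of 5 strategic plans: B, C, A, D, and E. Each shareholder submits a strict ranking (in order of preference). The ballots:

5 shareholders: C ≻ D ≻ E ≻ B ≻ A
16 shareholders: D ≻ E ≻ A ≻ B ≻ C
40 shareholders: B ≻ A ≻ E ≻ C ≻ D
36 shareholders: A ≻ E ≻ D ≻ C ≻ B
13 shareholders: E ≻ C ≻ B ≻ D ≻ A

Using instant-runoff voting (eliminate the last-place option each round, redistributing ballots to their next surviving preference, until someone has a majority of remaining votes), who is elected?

B

Round 1: B 40, C 5, A 36, D 16, E 13. Eliminate C.
Round 2: B 40, A 36, D 21, E 13. Eliminate E.
Round 3: B 53, A 36, D 21. Eliminate D.
Round 4: B 58, A 52. B has a majority.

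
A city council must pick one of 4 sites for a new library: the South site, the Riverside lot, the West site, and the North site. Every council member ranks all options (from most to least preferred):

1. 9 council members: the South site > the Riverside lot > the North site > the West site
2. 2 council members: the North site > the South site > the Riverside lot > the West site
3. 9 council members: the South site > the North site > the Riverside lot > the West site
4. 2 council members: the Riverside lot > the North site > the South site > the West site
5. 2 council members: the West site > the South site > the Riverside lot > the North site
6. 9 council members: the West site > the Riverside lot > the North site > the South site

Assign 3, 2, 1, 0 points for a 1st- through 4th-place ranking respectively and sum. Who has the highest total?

the South site

the South site: 9·3 + 2·2 + 9·3 + 2·1 + 2·2 + 9·0 = 64
the Riverside lot: 9·2 + 2·1 + 9·1 + 2·3 + 2·1 + 9·2 = 55
the West site: 9·0 + 2·0 + 9·0 + 2·0 + 2·3 + 9·3 = 33
the North site: 9·1 + 2·3 + 9·2 + 2·2 + 2·0 + 9·1 = 46
the South site has the highest Borda score (64).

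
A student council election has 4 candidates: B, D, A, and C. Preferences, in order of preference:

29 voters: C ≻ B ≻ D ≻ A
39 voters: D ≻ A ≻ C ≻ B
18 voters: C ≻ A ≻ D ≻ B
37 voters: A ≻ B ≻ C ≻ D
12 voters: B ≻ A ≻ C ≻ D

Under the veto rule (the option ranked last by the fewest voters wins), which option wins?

C

Last-place votes: B 57, D 49, A 29, C 0.
C is ranked last by the fewest voters, so C wins.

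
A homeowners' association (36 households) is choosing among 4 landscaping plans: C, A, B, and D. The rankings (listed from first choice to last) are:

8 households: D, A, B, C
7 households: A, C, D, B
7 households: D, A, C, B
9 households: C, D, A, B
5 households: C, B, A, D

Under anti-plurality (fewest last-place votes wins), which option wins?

Last-place votes: C 8, A 0, B 23, D 5.
A is ranked last by the fewest voters, so A wins.

A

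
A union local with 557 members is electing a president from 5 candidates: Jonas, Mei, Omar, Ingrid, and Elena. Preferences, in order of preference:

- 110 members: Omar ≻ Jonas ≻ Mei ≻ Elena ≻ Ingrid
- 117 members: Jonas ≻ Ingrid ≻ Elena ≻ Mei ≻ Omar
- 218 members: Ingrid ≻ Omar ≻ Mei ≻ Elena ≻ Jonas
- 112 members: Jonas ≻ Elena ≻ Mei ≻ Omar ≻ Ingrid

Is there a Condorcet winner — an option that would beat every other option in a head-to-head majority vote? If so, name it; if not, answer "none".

none

Checking pairwise contests:
Omar beats Jonas 328–229.
Jonas beats Mei 339–218.
Ingrid beats Omar 335–222.
Jonas beats Ingrid 339–218.
Jonas beats Elena 339–218.
Every option loses at least one head-to-head, so there is no Condorcet winner.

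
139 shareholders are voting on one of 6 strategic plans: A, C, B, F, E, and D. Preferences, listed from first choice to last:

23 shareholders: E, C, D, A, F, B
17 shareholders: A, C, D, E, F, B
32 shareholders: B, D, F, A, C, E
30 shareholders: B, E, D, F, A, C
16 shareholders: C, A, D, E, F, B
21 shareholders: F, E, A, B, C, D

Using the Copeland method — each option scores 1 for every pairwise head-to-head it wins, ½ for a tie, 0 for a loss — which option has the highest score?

E

A: beats C and B; loses to F, E, and D → score 2.
C: beats D; loses to A, B, F, and E → score 1.
B: beats C and D; loses to A, F, and E → score 2.
F: beats A, C, and B; loses to E and D → score 3.
E: beats A, C, B, F, and D → score 5.
D: beats A and F; loses to C, B, and E → score 2.
E has the best pairwise record.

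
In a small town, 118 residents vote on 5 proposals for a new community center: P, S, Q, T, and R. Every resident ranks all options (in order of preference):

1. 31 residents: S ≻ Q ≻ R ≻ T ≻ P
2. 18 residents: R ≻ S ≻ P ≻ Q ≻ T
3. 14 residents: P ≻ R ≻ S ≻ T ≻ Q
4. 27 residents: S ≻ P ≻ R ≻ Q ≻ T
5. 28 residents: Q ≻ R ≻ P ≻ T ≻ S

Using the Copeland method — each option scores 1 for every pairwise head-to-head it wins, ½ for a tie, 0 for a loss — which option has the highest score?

P: beats T; ties Q; loses to S and R → score 1.5.
S: beats P, Q, and T; loses to R → score 3.
Q: beats T; ties P and R; loses to S → score 2.
T: loses to P, S, Q, and R → score 0.
R: beats P, S, and T; ties Q → score 3.5.
R has the best pairwise record.

R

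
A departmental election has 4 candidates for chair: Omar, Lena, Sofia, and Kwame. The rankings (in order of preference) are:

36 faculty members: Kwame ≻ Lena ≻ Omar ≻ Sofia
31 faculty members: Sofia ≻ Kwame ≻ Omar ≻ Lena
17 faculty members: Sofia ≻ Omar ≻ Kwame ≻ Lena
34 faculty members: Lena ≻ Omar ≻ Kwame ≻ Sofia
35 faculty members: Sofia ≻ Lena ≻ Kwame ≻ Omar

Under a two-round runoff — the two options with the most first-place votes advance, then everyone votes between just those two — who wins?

Round 1 first-place votes: Omar 0, Lena 34, Sofia 83, Kwame 36.
Sofia and Kwame advance.
Runoff: Sofia is preferred to Kwame by 83 voters; Kwame by 70.
Sofia wins the runoff.

Sofia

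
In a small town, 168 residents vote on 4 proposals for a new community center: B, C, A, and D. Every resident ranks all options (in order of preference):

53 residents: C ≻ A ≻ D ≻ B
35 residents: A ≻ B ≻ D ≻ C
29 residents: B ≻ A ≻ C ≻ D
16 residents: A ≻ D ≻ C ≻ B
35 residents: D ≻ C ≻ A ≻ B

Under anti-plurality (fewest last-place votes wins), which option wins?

Last-place votes: B 104, C 35, A 0, D 29.
A is ranked last by the fewest voters, so A wins.

A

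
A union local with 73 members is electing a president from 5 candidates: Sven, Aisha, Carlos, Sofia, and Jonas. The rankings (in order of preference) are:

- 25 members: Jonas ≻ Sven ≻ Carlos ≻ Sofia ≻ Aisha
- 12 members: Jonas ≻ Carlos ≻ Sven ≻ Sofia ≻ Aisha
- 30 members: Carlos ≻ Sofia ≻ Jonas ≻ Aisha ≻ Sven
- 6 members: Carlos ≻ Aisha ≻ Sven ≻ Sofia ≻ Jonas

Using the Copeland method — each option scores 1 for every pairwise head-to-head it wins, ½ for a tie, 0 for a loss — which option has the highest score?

Sven: beats Aisha and Sofia; loses to Carlos and Jonas → score 2.
Aisha: loses to Sven, Carlos, Sofia, and Jonas → score 0.
Carlos: beats Sven, Aisha, and Sofia; loses to Jonas → score 3.
Sofia: beats Aisha; loses to Sven, Carlos, and Jonas → score 1.
Jonas: beats Sven, Aisha, Carlos, and Sofia → score 4.
Jonas has the best pairwise record.

Jonas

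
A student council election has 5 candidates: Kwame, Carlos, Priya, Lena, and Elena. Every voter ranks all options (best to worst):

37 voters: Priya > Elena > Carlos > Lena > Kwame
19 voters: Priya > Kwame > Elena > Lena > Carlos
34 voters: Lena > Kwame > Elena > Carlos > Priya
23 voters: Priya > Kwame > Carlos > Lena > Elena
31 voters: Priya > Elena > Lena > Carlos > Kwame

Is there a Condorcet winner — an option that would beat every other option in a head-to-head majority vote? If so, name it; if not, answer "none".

Priya vs Kwame: 110–34 for Priya.
Priya vs Carlos: 110–34 for Priya.
Priya vs Lena: 110–34 for Priya.
Priya vs Elena: 110–34 for Priya.
Priya beats every other option head-to-head.

Priya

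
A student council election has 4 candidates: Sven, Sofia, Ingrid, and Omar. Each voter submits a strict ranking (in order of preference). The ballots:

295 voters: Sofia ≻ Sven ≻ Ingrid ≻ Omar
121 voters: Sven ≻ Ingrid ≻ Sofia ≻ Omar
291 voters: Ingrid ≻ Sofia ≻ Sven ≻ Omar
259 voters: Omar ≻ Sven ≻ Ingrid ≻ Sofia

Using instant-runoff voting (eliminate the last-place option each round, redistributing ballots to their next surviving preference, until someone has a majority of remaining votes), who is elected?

Round 1: Sven 121, Sofia 295, Ingrid 291, Omar 259. Eliminate Sven.
Round 2: Sofia 295, Ingrid 412, Omar 259. Eliminate Omar.
Round 3: Sofia 295, Ingrid 671. Ingrid has a majority.

Ingrid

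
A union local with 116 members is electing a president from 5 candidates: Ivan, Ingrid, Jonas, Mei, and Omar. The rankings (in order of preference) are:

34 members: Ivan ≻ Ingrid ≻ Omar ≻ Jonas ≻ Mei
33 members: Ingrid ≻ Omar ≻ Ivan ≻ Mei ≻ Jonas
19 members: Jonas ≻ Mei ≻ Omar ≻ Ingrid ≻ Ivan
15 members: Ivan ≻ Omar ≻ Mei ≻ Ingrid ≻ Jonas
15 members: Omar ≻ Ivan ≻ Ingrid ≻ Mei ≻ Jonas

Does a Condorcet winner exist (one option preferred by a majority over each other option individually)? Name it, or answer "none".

none

Checking pairwise contests:
Omar beats Ivan 67–49.
Ivan beats Ingrid 64–52.
Ivan beats Jonas 97–19.
Ivan beats Mei 97–19.
Ingrid beats Omar 67–49.
Every option loses at least one head-to-head, so there is no Condorcet winner.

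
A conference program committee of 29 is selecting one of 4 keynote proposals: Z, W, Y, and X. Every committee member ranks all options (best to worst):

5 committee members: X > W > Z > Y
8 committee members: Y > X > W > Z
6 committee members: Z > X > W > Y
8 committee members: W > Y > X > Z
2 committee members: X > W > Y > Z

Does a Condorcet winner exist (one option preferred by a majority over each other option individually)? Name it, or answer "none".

Checking pairwise contests:
W beats Z 23–6.
X beats W 21–8.
W beats Y 21–8.
Y beats X 16–13.
Every option loses at least one head-to-head, so there is no Condorcet winner.

none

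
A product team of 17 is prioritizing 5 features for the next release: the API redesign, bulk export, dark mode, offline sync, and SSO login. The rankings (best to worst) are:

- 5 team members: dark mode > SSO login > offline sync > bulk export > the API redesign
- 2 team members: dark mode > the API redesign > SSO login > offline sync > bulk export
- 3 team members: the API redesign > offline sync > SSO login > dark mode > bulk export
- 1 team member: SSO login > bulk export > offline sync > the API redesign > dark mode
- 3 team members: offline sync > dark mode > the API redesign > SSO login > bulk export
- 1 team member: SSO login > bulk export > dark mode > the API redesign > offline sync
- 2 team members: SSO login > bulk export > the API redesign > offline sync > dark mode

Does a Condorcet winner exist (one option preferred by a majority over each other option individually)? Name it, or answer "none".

none

Checking pairwise contests:
bulk export beats the API redesign 9–8.
dark mode beats bulk export 13–4.
offline sync beats dark mode 9–8.
SSO login beats offline sync 11–6.
dark mode beats SSO login 10–7.
Every option loses at least one head-to-head, so there is no Condorcet winner.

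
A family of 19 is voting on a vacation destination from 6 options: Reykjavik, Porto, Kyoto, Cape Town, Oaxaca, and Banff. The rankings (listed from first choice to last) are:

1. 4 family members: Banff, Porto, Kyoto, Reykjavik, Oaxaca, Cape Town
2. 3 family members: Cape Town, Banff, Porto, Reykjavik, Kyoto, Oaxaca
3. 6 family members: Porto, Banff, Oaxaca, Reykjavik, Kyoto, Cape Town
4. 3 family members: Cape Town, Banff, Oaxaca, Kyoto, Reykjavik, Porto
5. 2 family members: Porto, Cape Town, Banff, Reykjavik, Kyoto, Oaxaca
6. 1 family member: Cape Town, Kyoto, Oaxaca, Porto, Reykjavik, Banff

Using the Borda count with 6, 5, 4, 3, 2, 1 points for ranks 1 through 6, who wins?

Reykjavik: 4·3 + 3·3 + 6·3 + 3·2 + 2·3 + 1·2 = 53
Porto: 4·5 + 3·4 + 6·6 + 3·1 + 2·6 + 1·3 = 86
Kyoto: 4·4 + 3·2 + 6·2 + 3·3 + 2·2 + 1·5 = 52
Cape Town: 4·1 + 3·6 + 6·1 + 3·6 + 2·5 + 1·6 = 62
Oaxaca: 4·2 + 3·1 + 6·4 + 3·4 + 2·1 + 1·4 = 53
Banff: 4·6 + 3·5 + 6·5 + 3·5 + 2·4 + 1·1 = 93
Banff has the highest Borda score (93).

Banff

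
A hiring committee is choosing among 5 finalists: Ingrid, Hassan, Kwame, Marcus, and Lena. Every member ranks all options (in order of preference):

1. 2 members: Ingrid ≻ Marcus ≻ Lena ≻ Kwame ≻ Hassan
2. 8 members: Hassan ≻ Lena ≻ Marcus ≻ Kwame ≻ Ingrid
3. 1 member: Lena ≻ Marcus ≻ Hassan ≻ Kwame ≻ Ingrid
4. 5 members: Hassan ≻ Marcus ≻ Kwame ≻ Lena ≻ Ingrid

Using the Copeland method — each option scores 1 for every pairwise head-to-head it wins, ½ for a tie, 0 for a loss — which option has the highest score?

Hassan

Ingrid: loses to Hassan, Kwame, Marcus, and Lena → score 0.
Hassan: beats Ingrid, Kwame, Marcus, and Lena → score 4.
Kwame: beats Ingrid; loses to Hassan, Marcus, and Lena → score 1.
Marcus: beats Ingrid and Kwame; loses to Hassan and Lena → score 2.
Lena: beats Ingrid, Kwame, and Marcus; loses to Hassan → score 3.
Hassan has the best pairwise record.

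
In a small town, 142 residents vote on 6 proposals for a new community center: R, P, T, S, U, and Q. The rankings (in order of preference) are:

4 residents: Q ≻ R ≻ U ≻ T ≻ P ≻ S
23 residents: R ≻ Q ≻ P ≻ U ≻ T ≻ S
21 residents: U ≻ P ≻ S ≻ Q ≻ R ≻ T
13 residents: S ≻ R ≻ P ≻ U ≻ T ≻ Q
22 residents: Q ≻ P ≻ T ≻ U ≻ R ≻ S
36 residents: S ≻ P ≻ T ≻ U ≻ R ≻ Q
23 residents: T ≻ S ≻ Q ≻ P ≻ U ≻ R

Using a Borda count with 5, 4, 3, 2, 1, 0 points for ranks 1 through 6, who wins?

P

R: 4·4 + 23·5 + 21·1 + 13·4 + 22·1 + 36·1 + 23·0 = 262
P: 4·1 + 23·3 + 21·4 + 13·3 + 22·4 + 36·4 + 23·2 = 474
T: 4·2 + 23·1 + 21·0 + 13·1 + 22·3 + 36·3 + 23·5 = 333
S: 4·0 + 23·0 + 21·3 + 13·5 + 22·0 + 36·5 + 23·4 = 400
U: 4·3 + 23·2 + 21·5 + 13·2 + 22·2 + 36·2 + 23·1 = 328
Q: 4·5 + 23·4 + 21·2 + 13·0 + 22·5 + 36·0 + 23·3 = 333
P has the highest Borda score (474).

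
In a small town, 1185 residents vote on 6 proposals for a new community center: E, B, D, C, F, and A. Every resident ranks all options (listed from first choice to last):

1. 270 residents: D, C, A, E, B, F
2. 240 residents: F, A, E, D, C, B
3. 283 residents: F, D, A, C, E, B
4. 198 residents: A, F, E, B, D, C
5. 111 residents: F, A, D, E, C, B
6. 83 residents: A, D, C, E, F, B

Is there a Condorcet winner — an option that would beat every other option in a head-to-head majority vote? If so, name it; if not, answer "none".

F vs E: 832–353 for F.
F vs B: 915–270 for F.
F vs D: 832–353 for F.
F vs C: 832–353 for F.
F vs A: 634–551 for F.
F beats every other option head-to-head.

F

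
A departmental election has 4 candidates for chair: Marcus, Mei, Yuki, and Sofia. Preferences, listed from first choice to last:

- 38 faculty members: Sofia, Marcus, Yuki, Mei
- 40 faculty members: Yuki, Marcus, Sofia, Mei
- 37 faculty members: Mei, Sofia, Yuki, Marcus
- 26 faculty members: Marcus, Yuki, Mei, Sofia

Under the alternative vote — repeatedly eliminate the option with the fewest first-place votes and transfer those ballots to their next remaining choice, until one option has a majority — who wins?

Round 1: Marcus 26, Mei 37, Yuki 40, Sofia 38. Eliminate Marcus.
Round 2: Mei 37, Yuki 66, Sofia 38. Eliminate Mei.
Round 3: Yuki 66, Sofia 75. Sofia has a majority.

Sofia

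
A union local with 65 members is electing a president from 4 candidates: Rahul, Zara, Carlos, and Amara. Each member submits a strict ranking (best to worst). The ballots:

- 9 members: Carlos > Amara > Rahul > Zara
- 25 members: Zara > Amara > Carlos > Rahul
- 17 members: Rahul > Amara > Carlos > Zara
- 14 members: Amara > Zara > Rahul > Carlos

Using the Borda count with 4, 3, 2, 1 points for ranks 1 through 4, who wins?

Rahul: 9·2 + 25·1 + 17·4 + 14·2 = 139
Zara: 9·1 + 25·4 + 17·1 + 14·3 = 168
Carlos: 9·4 + 25·2 + 17·2 + 14·1 = 134
Amara: 9·3 + 25·3 + 17·3 + 14·4 = 209
Amara has the highest Borda score (209).

Amara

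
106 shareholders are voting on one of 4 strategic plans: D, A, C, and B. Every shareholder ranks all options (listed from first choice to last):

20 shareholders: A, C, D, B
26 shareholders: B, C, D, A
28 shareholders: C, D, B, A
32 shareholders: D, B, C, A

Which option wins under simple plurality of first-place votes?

D

First-place votes: D 32, A 20, C 28, B 26.
D has the most first-place votes.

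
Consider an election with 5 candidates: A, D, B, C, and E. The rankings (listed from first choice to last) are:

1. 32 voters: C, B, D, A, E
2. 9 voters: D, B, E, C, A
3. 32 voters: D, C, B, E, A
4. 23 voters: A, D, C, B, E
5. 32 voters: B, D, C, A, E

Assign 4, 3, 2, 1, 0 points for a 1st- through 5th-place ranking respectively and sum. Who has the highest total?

A: 32·1 + 9·0 + 32·0 + 23·4 + 32·1 = 156
D: 32·2 + 9·4 + 32·4 + 23·3 + 32·3 = 393
B: 32·3 + 9·3 + 32·2 + 23·1 + 32·4 = 338
C: 32·4 + 9·1 + 32·3 + 23·2 + 32·2 = 343
E: 32·0 + 9·2 + 32·1 + 23·0 + 32·0 = 50
D has the highest Borda score (393).

D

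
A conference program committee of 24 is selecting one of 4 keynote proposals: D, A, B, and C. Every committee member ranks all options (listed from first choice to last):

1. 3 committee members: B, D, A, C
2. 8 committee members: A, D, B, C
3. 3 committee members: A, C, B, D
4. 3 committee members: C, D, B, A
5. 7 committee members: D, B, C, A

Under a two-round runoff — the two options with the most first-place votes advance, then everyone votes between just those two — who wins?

D

Round 1 first-place votes: D 7, A 11, B 3, C 3.
A and D advance.
Runoff: A is preferred to D by 11 voters; D by 13.
D wins the runoff.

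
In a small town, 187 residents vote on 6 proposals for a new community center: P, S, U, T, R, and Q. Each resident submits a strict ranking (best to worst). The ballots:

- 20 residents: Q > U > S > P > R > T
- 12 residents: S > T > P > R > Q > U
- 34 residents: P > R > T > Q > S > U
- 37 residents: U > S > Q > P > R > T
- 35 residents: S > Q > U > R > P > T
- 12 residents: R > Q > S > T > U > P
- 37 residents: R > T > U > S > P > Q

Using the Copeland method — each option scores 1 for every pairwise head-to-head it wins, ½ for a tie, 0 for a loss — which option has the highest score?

S

P: beats T and R; loses to S, U, and Q → score 2.
S: beats P, T, R, and Q; loses to U → score 4.
U: beats P and S; loses to T, R, and Q → score 2.
T: beats U; loses to P, S, R, and Q → score 1.
R: beats U, T, and Q; loses to P and S → score 3.
Q: beats P, U, and T; loses to S and R → score 3.
S has the best pairwise record.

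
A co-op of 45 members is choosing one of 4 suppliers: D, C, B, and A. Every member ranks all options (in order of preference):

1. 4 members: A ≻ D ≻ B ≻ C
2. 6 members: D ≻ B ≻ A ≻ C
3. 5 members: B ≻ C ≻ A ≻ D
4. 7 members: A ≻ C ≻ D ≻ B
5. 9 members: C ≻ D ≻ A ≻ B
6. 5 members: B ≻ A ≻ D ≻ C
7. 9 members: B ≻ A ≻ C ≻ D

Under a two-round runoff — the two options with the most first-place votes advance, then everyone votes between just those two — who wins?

B

Round 1 first-place votes: D 6, C 9, B 19, A 11.
B and A advance.
Runoff: B is preferred to A by 25 voters; A by 20.
B wins the runoff.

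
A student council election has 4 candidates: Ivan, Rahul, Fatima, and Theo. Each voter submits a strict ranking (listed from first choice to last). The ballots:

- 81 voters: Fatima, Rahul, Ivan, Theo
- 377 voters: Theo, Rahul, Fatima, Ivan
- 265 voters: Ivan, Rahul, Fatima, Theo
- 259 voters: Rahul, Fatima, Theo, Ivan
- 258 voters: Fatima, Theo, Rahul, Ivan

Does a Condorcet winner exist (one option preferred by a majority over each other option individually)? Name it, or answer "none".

Checking pairwise contests:
Rahul beats Ivan 975–265.
Theo beats Rahul 635–605.
Rahul beats Fatima 901–339.
Fatima beats Theo 863–377.
Every option loses at least one head-to-head, so there is no Condorcet winner.

none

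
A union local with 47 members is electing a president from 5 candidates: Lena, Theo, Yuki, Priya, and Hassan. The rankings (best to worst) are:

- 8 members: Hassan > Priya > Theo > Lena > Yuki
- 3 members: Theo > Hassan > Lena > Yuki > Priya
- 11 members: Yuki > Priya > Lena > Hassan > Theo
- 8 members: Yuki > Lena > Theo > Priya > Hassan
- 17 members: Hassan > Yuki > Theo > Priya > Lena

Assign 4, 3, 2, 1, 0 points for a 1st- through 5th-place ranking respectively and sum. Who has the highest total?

Lena: 8·1 + 3·2 + 11·2 + 8·3 + 17·0 = 60
Theo: 8·2 + 3·4 + 11·0 + 8·2 + 17·2 = 78
Yuki: 8·0 + 3·1 + 11·4 + 8·4 + 17·3 = 130
Priya: 8·3 + 3·0 + 11·3 + 8·1 + 17·1 = 82
Hassan: 8·4 + 3·3 + 11·1 + 8·0 + 17·4 = 120
Yuki has the highest Borda score (130).

Yuki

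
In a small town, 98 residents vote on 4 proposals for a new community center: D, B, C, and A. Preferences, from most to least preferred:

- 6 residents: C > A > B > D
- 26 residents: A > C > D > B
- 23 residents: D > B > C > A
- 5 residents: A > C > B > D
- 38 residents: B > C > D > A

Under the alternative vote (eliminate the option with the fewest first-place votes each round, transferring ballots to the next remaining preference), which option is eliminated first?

C

Round 1: D 23, B 38, C 6, A 31. Eliminate C.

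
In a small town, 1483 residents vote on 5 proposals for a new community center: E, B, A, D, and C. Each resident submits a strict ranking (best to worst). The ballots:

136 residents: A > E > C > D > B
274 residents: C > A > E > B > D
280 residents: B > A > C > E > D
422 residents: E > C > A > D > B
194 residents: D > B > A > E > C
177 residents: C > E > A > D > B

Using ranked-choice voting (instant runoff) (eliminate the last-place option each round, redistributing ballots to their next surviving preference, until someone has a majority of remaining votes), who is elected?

Round 1: E 422, B 280, A 136, D 194, C 451. Eliminate A.
Round 2: E 558, B 280, D 194, C 451. Eliminate D.
Round 3: E 558, B 474, C 451. Eliminate C.
Round 4: E 1009, B 474. E has a majority.

E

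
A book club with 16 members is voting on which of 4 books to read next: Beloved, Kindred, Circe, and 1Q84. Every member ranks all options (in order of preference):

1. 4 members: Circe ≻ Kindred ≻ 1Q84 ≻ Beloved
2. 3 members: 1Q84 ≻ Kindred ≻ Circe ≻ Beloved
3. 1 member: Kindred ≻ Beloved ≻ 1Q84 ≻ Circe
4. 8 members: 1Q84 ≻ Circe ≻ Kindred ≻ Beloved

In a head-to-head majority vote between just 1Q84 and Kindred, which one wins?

Voters preferring 1Q84 to Kindred: 11; preferring Kindred to 1Q84: 5.
1Q84 wins the head-to-head.

1Q84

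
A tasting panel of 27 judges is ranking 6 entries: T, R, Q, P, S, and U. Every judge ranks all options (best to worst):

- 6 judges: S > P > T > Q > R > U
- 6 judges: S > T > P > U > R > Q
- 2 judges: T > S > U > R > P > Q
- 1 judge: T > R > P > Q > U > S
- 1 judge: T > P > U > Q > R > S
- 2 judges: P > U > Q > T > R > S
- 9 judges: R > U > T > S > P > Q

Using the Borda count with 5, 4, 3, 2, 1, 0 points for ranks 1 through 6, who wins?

T: 6·3 + 6·4 + 2·5 + 1·5 + 1·5 + 2·2 + 9·3 = 93
R: 6·1 + 6·1 + 2·2 + 1·4 + 1·1 + 2·1 + 9·5 = 68
Q: 6·2 + 6·0 + 2·0 + 1·2 + 1·2 + 2·3 + 9·0 = 22
P: 6·4 + 6·3 + 2·1 + 1·3 + 1·4 + 2·5 + 9·1 = 70
S: 6·5 + 6·5 + 2·4 + 1·0 + 1·0 + 2·0 + 9·2 = 86
U: 6·0 + 6·2 + 2·3 + 1·1 + 1·3 + 2·4 + 9·4 = 66
T has the highest Borda score (93).

T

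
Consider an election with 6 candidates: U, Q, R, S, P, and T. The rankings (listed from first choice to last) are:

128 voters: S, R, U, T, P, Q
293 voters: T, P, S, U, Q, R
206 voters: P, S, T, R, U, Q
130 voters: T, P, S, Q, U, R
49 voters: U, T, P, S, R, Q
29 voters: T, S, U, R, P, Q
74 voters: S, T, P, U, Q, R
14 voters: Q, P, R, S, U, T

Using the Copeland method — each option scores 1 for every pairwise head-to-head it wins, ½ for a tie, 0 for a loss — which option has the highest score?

U: beats Q and R; loses to S, P, and T → score 2.
Q: beats R; loses to U, S, P, and T → score 1.
R: loses to U, Q, S, P, and T → score 0.
S: beats U, Q, and R; loses to P and T → score 3.
P: beats U, Q, R, and S; loses to T → score 4.
T: beats U, Q, R, S, and P → score 5.
T has the best pairwise record.

T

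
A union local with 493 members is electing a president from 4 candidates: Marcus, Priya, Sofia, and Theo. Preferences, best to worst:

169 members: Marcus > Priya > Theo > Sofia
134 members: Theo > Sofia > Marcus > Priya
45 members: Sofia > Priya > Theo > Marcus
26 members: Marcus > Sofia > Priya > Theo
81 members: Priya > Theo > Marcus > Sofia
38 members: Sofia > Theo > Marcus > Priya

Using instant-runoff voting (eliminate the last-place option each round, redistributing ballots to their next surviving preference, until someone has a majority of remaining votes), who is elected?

Theo

Round 1: Marcus 195, Priya 81, Sofia 83, Theo 134. Eliminate Priya.
Round 2: Marcus 195, Sofia 83, Theo 215. Eliminate Sofia.
Round 3: Marcus 195, Theo 298. Theo has a majority.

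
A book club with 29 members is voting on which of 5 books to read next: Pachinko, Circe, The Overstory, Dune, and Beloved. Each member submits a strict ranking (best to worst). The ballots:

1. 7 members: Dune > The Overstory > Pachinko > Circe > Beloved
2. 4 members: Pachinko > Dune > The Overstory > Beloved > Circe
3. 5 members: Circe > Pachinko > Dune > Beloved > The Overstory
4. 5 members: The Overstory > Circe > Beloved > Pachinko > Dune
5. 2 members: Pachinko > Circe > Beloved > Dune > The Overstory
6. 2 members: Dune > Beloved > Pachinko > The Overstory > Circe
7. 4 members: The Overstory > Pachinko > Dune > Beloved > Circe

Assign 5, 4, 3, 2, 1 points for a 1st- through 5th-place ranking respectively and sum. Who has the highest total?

Pachinko

Pachinko: 7·3 + 4·5 + 5·4 + 5·2 + 2·5 + 2·3 + 4·4 = 103
Circe: 7·2 + 4·1 + 5·5 + 5·4 + 2·4 + 2·1 + 4·1 = 77
The Overstory: 7·4 + 4·3 + 5·1 + 5·5 + 2·1 + 2·2 + 4·5 = 96
Dune: 7·5 + 4·4 + 5·3 + 5·1 + 2·2 + 2·5 + 4·3 = 97
Beloved: 7·1 + 4·2 + 5·2 + 5·3 + 2·3 + 2·4 + 4·2 = 62
Pachinko has the highest Borda score (103).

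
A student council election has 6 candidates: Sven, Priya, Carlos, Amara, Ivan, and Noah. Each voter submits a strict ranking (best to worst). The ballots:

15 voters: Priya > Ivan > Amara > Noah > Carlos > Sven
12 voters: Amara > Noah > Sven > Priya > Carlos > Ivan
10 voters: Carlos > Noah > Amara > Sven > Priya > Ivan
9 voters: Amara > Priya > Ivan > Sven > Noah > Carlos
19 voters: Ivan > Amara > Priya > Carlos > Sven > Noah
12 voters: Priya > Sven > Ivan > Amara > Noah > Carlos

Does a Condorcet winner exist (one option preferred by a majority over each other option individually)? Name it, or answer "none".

none

Checking pairwise contests:
Priya beats Sven 55–22.
Amara beats Priya 50–27.
Priya beats Carlos 67–10.
Ivan beats Amara 46–31.
Priya beats Ivan 58–19.
Sven beats Noah 40–37.
Every option loses at least one head-to-head, so there is no Condorcet winner.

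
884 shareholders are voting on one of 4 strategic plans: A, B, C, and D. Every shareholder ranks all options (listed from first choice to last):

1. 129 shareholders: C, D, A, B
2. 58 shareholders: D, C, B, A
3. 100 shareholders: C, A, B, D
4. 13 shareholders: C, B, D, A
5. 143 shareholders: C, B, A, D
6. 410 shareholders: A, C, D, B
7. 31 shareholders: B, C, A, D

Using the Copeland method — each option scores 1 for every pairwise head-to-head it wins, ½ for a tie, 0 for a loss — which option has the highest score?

C

A: beats B and D; loses to C → score 2.
B: loses to A, C, and D → score 0.
C: beats A, B, and D → score 3.
D: beats B; loses to A and C → score 1.
C has the best pairwise record.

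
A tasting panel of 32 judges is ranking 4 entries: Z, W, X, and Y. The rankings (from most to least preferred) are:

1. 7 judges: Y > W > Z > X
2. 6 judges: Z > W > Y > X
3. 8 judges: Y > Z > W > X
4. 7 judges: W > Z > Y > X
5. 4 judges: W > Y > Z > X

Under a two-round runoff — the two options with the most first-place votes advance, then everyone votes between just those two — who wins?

W

Round 1 first-place votes: Z 6, W 11, X 0, Y 15.
Y and W advance.
Runoff: Y is preferred to W by 15 voters; W by 17.
W wins the runoff.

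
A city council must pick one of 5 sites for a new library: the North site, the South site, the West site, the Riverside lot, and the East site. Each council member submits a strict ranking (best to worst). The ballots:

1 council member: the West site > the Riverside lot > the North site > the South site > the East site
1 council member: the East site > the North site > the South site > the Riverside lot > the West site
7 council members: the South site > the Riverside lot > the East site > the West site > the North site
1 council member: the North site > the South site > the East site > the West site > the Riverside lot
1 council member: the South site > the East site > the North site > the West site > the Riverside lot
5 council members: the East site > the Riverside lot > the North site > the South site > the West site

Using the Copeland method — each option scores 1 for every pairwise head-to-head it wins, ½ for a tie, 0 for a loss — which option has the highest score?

the North site: ties the South site and the West site; loses to the Riverside lot and the East site → score 1.
the South site: beats the West site, the Riverside lot, and the East site; ties the North site → score 3.5.
the West site: ties the North site; loses to the South site, the Riverside lot, and the East site → score 0.5.
the Riverside lot: beats the North site and the West site; ties the East site; loses to the South site → score 2.5.
the East site: beats the North site and the West site; ties the Riverside lot; loses to the South site → score 2.5.
the South site has the best pairwise record.

the South site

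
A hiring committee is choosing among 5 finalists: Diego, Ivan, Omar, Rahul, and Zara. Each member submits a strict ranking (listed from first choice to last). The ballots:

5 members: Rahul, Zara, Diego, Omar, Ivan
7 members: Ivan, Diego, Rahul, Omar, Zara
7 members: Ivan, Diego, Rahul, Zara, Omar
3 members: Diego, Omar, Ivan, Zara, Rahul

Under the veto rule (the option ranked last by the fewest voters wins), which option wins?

Last-place votes: Diego 0, Ivan 5, Omar 7, Rahul 3, Zara 7.
Diego is ranked last by the fewest voters, so Diego wins.

Diego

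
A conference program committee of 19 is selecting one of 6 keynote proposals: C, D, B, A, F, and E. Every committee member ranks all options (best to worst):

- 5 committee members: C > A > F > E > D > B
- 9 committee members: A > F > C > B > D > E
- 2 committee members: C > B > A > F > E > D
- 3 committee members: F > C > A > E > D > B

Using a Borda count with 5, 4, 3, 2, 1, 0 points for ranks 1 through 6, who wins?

C: 5·5 + 9·3 + 2·5 + 3·4 = 74
D: 5·1 + 9·1 + 2·0 + 3·1 = 17
B: 5·0 + 9·2 + 2·4 + 3·0 = 26
A: 5·4 + 9·5 + 2·3 + 3·3 = 80
F: 5·3 + 9·4 + 2·2 + 3·5 = 70
E: 5·2 + 9·0 + 2·1 + 3·2 = 18
A has the highest Borda score (80).

A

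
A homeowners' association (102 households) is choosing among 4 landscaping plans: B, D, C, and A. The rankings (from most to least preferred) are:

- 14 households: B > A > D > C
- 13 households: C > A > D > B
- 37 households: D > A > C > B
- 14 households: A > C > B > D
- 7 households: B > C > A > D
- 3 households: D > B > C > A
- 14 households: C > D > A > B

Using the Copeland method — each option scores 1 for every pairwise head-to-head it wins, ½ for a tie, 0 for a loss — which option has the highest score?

D

B: loses to D, C, and A → score 0.
D: beats B, C, and A → score 3.
C: beats B; loses to D and A → score 1.
A: beats B and C; loses to D → score 2.
D has the best pairwise record.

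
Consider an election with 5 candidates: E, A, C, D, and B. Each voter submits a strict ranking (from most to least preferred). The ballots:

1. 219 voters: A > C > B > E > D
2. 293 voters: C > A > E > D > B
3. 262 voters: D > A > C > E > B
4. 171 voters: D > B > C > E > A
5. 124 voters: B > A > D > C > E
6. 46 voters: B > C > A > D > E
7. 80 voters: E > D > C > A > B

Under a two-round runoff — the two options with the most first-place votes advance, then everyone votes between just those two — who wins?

D

Round 1 first-place votes: E 80, A 219, C 293, D 433, B 170.
D and C advance.
Runoff: D is preferred to C by 637 voters; C by 558.
D wins the runoff.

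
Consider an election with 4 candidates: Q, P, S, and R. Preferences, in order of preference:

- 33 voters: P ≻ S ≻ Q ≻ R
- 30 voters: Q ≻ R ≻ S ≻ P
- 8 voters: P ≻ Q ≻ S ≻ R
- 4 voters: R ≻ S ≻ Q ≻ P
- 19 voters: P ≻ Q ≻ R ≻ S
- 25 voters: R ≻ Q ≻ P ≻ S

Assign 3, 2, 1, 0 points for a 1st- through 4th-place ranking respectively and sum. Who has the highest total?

Q

Q: 33·1 + 30·3 + 8·2 + 4·1 + 19·2 + 25·2 = 231
P: 33·3 + 30·0 + 8·3 + 4·0 + 19·3 + 25·1 = 205
S: 33·2 + 30·1 + 8·1 + 4·2 + 19·0 + 25·0 = 112
R: 33·0 + 30·2 + 8·0 + 4·3 + 19·1 + 25·3 = 166
Q has the highest Borda score (231).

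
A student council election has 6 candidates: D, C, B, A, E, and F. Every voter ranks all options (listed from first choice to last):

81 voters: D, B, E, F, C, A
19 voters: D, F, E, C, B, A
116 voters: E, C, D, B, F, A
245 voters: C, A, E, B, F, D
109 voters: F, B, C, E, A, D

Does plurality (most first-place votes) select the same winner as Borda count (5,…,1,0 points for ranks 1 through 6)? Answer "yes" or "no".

Plurality — first-place votes: D 100, C 245, B 0, A 0, E 116, F 109. Winner: C.
Borda — scores: D 848, C 2135, B 1501, A 1089, E 1833, F 1144. Winner: C.
The two methods agree.

yes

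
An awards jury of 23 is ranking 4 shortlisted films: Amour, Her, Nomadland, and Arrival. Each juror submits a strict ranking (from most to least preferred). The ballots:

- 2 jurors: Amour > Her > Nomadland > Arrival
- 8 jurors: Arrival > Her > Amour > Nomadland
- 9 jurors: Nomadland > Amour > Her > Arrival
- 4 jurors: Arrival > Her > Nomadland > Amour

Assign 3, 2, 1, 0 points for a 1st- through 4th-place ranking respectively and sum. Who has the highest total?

Amour: 2·3 + 8·1 + 9·2 + 4·0 = 32
Her: 2·2 + 8·2 + 9·1 + 4·2 = 37
Nomadland: 2·1 + 8·0 + 9·3 + 4·1 = 33
Arrival: 2·0 + 8·3 + 9·0 + 4·3 = 36
Her has the highest Borda score (37).

Her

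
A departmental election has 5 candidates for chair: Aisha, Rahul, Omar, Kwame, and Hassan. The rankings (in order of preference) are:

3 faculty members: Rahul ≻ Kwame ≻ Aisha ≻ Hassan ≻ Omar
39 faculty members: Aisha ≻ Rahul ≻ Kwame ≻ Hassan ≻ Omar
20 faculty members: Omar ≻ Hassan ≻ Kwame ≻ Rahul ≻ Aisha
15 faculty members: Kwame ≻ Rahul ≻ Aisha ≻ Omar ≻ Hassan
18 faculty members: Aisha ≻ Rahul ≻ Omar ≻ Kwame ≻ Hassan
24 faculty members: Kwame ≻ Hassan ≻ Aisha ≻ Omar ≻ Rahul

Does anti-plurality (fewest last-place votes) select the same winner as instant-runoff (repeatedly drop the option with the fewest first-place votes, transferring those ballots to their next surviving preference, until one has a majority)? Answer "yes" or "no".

yes

Anti-plurality — last-place votes: Aisha 20, Rahul 24, Omar 42, Kwame 0, Hassan 33. Winner: Kwame.
Instant-runoff — R1 Aisha 57, Rahul 3, Omar 20, Kwame 39, Hassan 0 (Hassan out); R2 Aisha 57, Rahul 3, Omar 20, Kwame 39 (Rahul out); R3 Aisha 57, Omar 20, Kwame 42 (Omar out); R4 Aisha 57, Kwame 62 (Kwame winner). Winner: Kwame.
The two methods agree.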